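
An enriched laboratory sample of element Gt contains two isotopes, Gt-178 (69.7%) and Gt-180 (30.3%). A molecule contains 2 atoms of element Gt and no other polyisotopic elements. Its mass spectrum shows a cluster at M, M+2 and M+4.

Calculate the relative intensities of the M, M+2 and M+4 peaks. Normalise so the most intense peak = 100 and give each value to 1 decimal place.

100.0 : 86.9 : 18.9

Expanding (0.697 + 0.303)^2:
P(M) = 0.697^2 = 0.485809
P(M+2) = 2 × 0.697^1 × 0.303^1 = 0.422382
P(M+4) = 0.303^2 = 0.091809
The M peak is largest (0.485809); scaling to 100 gives 100.0 : 86.9 : 18.9.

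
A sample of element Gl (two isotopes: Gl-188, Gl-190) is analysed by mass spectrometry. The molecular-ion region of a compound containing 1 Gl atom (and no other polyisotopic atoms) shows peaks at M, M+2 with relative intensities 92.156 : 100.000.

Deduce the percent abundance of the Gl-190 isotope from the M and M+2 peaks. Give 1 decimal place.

52.0%

If p is the fraction of Gl that is Gl-188, then I(M+2)/I(M) = [C(1,1)·p^0·(1−p)] / p^1 = 1·(1−p)/p = 100.000/92.156 = 1.0851
(1−p)/p = 1.0851/1 = 1.0851  ⇒  p = 1/(1 + 1.0851) = 0.4796
Gl-188: 48.0%, Gl-190: 52.0%.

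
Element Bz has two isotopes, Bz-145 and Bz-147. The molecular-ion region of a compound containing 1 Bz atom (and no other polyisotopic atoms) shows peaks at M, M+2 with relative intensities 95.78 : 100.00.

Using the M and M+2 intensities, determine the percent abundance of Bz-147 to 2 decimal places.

Let p = fractional abundance of Bz-145. I(M+2)/I(M) = [C(1,1)·p^0·(1−p)] / p^1 = 1·(1−p)/p = 100.00/95.78 = 1.0441
(1−p)/p = 1.0441/1 = 1.0441  ⇒  p = 1/(1 + 1.0441) = 0.4892
Bz-145: 48.92%, Bz-147: 51.08%.

51.08%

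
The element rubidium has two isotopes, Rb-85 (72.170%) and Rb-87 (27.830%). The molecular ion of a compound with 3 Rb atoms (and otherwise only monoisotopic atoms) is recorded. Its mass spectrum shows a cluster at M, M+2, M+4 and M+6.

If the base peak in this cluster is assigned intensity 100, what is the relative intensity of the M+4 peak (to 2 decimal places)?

Binomial terms of (0.72170 + 0.27830)^3: M 0.3759, M+2 0.4349, M+4 0.1677, M+6 0.0216 → M+2 is the base peak.
P(M+2) = C(3,1) × 0.72170^2 × 0.27830^1 = 3 × 0.52085089 × 0.2783 = 0.434858 (base)
P(M+4) = C(3,2) × 0.72170^1 × 0.27830^2 = 3 × 0.7217 × 0.07745089 = 0.167689
Relative intensity = 0.167689 / 0.434858 × 100 = 38.56

38.56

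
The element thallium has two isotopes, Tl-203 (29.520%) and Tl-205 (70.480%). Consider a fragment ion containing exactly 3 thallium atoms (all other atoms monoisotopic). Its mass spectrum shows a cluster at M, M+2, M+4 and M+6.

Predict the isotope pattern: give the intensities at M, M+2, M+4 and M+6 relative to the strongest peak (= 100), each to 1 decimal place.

Each Tl atom is independently Tl-203 (p = 0.29520) or Tl-205 (q = 0.70480); the cluster is the binomial expansion (p + q)^3.
P(M) = 0.29520^3 = 0.025725
P(M+2) = 3 × 0.29520^2 × 0.70480^1 = 0.184255
P(M+4) = 3 × 0.29520^1 × 0.70480^2 = 0.439916
P(M+6) = 0.70480^3 = 0.350104
The M+4 peak is largest (0.439916); scaling to 100 gives 5.8 : 41.9 : 100.0 : 79.6.

5.8 : 41.9 : 100.0 : 79.6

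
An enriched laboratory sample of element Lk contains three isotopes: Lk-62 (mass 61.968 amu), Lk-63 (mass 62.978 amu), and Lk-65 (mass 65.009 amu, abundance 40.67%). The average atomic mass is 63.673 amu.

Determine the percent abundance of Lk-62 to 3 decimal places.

Let x and y be the fractions of Lk-62 and Lk-63. Then x + y = 1 − 0.4067 = 0.5933 and 61.968x + 62.978y = 63.673 − 0.4067×65.009 = 37.2338397.
Substituting: 61.968x + 62.978(0.5933 − x) = 37.2338397
(61.968 − 62.978)x = -0.1310077  ⇒  x = 0.12971, y = 0.46359
Lk-62: 12.971%, Lk-63: 46.359%.

12.971%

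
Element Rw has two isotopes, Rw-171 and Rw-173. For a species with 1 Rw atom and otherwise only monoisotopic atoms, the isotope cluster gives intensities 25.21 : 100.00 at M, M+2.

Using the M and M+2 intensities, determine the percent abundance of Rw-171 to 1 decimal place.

Let p = fractional abundance of Rw-171. I(M+2)/I(M) = [C(1,1)·p^0·(1−p)] / p^1 = 1·(1−p)/p = 100.00/25.21 = 3.9667
(1−p)/p = 3.9667/1 = 3.9667  ⇒  p = 1/(1 + 3.9667) = 0.2013
Rw-171: 20.1%, Rw-173: 79.9%.

20.1%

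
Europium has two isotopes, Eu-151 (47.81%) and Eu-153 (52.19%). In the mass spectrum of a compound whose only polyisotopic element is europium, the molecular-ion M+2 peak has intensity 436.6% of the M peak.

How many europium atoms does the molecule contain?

With n Eu atoms, P(M+2)/P(M) = C(n,1)·p^(n−1)q / p^n = n·q/p = n · 0.5219/0.4781.
n = 4.366 × 0.4781/0.5219 = 4.00 ≈ 4

4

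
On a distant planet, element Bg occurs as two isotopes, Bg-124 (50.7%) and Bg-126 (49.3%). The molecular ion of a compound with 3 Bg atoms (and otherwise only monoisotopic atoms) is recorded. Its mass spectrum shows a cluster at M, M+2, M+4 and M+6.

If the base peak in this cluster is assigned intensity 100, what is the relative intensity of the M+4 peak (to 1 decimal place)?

Term probabilities: M 0.1303, M+2 0.3802, M+4 0.3697, M+6 0.1198. Base peak = M+2.
P(M+2) = C(3,1) × 0.507^2 × 0.493^1 = 3 × 0.257049 × 0.4930 = 0.380175 (base)
P(M+4) = C(3,2) × 0.507^1 × 0.493^2 = 3 × 0.5070 × 0.243049 = 0.369678
Relative intensity = 0.369678 / 0.380175 × 100 = 97.2

97.2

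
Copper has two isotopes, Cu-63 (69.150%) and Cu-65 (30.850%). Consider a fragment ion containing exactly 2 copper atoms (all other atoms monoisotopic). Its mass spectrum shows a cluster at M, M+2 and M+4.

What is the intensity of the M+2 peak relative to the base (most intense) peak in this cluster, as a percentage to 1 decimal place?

89.2%

(0.69150 + 0.30850)^2 gives M 0.4782, M+2 0.4267, M+4 0.0952; the largest is M.
P(M) = C(2,0) × 0.69150^2 × 0.30850^0 = 1 × 0.47817225 × 1.0000 = 0.478172 (base)
P(M+2) = C(2,1) × 0.69150^1 × 0.30850^1 = 2 × 0.6915 × 0.3085 = 0.426656
Relative intensity = 0.426656 / 0.478172 × 100 = 89.2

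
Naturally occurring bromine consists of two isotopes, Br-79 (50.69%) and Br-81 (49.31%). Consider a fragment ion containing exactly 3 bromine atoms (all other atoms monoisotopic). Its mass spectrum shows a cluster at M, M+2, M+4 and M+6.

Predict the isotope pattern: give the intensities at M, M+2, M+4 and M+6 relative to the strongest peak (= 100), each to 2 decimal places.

The 3 Br atoms are independent, so intensities follow the terms of (0.5069 + 0.4931)^3.
P(M) = 0.5069^3 = 0.130247
P(M+2) = 3 × 0.5069^2 × 0.4931^1 = 0.380103
P(M+4) = 3 × 0.5069^1 × 0.4931^2 = 0.369755
P(M+6) = 0.4931^3 = 0.119896
The M+2 peak is largest (0.380103); scaling to 100 gives 34.27 : 100.00 : 97.28 : 31.54.

34.27 : 100.00 : 97.28 : 31.54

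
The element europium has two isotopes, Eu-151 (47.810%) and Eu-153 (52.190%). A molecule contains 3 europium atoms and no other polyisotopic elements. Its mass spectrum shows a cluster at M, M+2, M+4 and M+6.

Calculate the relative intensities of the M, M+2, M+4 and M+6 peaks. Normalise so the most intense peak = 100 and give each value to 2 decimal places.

27.97 : 91.61 : 100.00 : 36.39

Expanding (0.47810 + 0.52190)^3:
P(M) = 0.47810^3 = 0.109284
P(M+2) = 3 × 0.47810^2 × 0.52190^1 = 0.357887
P(M+4) = 3 × 0.47810^1 × 0.52190^2 = 0.390674
P(M+6) = 0.52190^3 = 0.142155
The M+4 peak is largest (0.390674); scaling to 100 gives 27.97 : 91.61 : 100.00 : 36.39.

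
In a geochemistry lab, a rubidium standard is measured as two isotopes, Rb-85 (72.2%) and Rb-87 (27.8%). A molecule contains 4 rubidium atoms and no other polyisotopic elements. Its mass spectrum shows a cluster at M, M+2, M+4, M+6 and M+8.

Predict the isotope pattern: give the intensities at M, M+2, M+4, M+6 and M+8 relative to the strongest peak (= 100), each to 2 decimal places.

64.93 : 100.00 : 57.76 : 14.83 : 1.43

Expanding (0.722 + 0.278)^4:
P(M) = 0.722^4 = 0.271737
P(M+2) = 4 × 0.722^3 × 0.278^1 = 0.418520
P(M+4) = 6 × 0.722^2 × 0.278^2 = 0.241721
P(M+6) = 4 × 0.722^1 × 0.278^3 = 0.062049
P(M+8) = 0.278^4 = 0.005973
The M+2 peak is largest (0.418520); scaling to 100 gives 64.93 : 100.00 : 57.76 : 14.83 : 1.43.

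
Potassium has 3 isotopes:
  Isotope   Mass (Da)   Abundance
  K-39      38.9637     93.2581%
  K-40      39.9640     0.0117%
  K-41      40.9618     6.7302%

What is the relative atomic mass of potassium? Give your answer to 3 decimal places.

Weight each isotope mass by its fractional abundance: 0.932581 × 38.9637 + 0.000117 × 39.9640 + 0.067302 × 40.9618
= 36.33681 + 0.00468 + 2.75681 = 39.09830 Da

39.098 Da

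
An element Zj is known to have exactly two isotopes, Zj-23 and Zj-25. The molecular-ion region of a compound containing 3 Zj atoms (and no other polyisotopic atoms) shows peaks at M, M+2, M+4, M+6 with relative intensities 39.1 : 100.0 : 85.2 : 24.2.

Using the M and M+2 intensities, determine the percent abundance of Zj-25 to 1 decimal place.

Write p for the Zj-23 fraction. I(M+2)/I(M) = [C(3,1)·p^2·(1−p)] / p^3 = 3·(1−p)/p = 100.0/39.1 = 2.5575
(1−p)/p = 2.5575/3 = 0.8525  ⇒  p = 1/(1 + 0.8525) = 0.5398
Zj-23: 54.0%, Zj-25: 46.0%.

46.0%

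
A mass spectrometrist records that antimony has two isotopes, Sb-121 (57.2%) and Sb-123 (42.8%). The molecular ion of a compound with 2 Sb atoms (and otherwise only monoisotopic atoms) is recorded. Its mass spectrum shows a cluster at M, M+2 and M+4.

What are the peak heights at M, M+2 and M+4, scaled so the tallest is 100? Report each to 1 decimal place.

Each Sb atom is independently Sb-121 (p = 0.572) or Sb-123 (q = 0.428); the cluster is the binomial expansion (p + q)^2.
P(M) = 0.572^2 = 0.327184
P(M+2) = 2 × 0.572^1 × 0.428^1 = 0.489632
P(M+4) = 0.428^2 = 0.183184
The M+2 peak is largest (0.489632); scaling to 100 gives 66.8 : 100.0 : 37.4.

66.8 : 100.0 : 37.4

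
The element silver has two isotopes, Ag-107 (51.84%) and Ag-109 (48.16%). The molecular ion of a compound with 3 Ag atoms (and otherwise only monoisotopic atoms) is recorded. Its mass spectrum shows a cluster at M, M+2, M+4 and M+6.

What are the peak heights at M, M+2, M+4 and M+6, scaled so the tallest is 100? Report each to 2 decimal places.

35.88 : 100.00 : 92.90 : 28.77

Each Ag atom is independently Ag-107 (p = 0.5184) or Ag-109 (q = 0.4816); the cluster is the binomial expansion (p + q)^3.
P(M) = 0.5184^3 = 0.139314
P(M+2) = 3 × 0.5184^2 × 0.4816^1 = 0.388273
P(M+4) = 3 × 0.5184^1 × 0.4816^2 = 0.360711
P(M+6) = 0.4816^3 = 0.111702
The M+2 peak is largest (0.388273); scaling to 100 gives 35.88 : 100.00 : 92.90 : 28.77.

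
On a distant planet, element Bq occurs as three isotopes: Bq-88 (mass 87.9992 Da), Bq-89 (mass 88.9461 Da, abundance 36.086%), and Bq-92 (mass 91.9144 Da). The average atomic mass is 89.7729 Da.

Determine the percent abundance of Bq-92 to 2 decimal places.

Let x and y be the fractions of Bq-88 and Bq-92. Then x + y = 1 − 0.36086 = 0.63914 and 87.9992x + 91.9144y = 89.7729 − 0.36086×88.9461 = 57.675810354.
Substituting: 87.9992x + 91.9144(0.63914 − x) = 57.675810354
(87.9992 − 91.9144)x = -1.070359262  ⇒  x = 0.27339, y = 0.36575
Bq-88: 27.34%, Bq-92: 36.58%.

36.58%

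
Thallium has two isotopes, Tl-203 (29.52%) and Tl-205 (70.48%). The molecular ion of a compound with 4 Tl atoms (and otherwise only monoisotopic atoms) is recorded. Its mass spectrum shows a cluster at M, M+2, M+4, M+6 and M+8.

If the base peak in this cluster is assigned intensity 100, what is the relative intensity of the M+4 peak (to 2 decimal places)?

62.83

Binomial terms of (0.2952 + 0.7048)^4: M 0.0076, M+2 0.0725, M+4 0.2597, M+6 0.4134, M+8 0.2468 → M+6 is the base peak.
P(M+6) = C(4,3) × 0.2952^1 × 0.7048^3 = 4 × 0.2952 × 0.35010449 = 0.413403 (base)
P(M+4) = C(4,2) × 0.2952^2 × 0.7048^2 = 6 × 0.08714304 × 0.49674304 = 0.259726
Relative intensity = 0.259726 / 0.413403 × 100 = 62.83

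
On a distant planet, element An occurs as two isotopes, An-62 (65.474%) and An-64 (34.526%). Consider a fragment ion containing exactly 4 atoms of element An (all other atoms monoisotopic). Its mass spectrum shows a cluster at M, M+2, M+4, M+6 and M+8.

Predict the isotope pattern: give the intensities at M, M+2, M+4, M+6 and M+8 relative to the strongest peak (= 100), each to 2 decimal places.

Expanding (0.65474 + 0.34526)^4:
P(M) = 0.65474^4 = 0.183770
P(M+2) = 4 × 0.65474^3 × 0.34526^1 = 0.387626
P(M+4) = 6 × 0.65474^2 × 0.34526^2 = 0.306607
P(M+6) = 4 × 0.65474^1 × 0.34526^3 = 0.107787
P(M+8) = 0.34526^4 = 0.014210
The M+2 peak is largest (0.387626); scaling to 100 gives 47.41 : 100.00 : 79.10 : 27.81 : 3.67.

47.41 : 100.00 : 79.10 : 27.81 : 3.67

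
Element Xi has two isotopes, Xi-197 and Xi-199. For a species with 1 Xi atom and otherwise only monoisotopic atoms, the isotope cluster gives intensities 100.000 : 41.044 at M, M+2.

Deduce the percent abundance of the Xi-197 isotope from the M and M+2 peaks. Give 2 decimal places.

Let p = fractional abundance of Xi-197. I(M+2)/I(M) = [C(1,1)·p^0·(1−p)] / p^1 = 1·(1−p)/p = 41.044/100.000 = 0.4104
(1−p)/p = 0.4104/1 = 0.4104  ⇒  p = 1/(1 + 0.4104) = 0.7090
Xi-197: 70.90%, Xi-199: 29.10%.

70.90%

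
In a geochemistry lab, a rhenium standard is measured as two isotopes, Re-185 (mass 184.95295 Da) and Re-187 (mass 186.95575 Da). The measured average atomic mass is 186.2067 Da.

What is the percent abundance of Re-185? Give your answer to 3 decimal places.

Let x be the fractional abundance of Re-185; then Re-187 has abundance 1 − x.
184.95295·x + 186.95575·(1 − x) = 186.2067
(184.95295 − 186.95575)·x = 186.2067 − 186.95575
x = -0.74905 / -2.00280 = 0.37400 → 37.400% Re-185, 62.600% Re-187.

37.400%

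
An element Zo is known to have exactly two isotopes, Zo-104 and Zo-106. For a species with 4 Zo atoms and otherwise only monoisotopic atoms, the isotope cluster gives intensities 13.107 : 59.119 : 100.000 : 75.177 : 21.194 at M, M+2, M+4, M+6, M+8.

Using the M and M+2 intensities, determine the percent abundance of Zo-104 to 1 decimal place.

47.0%

Write p for the Zo-104 fraction. I(M+2)/I(M) = [C(4,1)·p^3·(1−p)] / p^4 = 4·(1−p)/p = 59.119/13.107 = 4.5105
(1−p)/p = 4.5105/4 = 1.1276  ⇒  p = 1/(1 + 1.1276) = 0.4700
Zo-104: 47.0%, Zo-106: 53.0%.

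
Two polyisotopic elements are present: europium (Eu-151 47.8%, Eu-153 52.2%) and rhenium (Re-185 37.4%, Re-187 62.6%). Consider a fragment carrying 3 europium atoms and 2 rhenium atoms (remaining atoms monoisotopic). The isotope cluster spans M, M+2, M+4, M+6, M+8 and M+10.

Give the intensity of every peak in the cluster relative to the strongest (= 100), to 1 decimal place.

Europium pattern (n=3): 0.10921535 : 0.35780594 : 0.39074206 : 0.14223665
Rhenium pattern (n=2): 0.139876 : 0.468248 : 0.391876
Convolve the two distributions (both contribute in 2-u steps):
  M: 0.10921535×0.139876 = 0.015277
  M+2: 0.10921535×0.468248 + 0.35780594×0.139876 = 0.101188
  M+4: 0.10921535×0.391876 + 0.35780594×0.468248 + 0.39074206×0.139876 = 0.264996
  M+6: 0.35780594×0.391876 + 0.39074206×0.468248 + 0.14223665×0.139876 = 0.343075
  M+8: 0.39074206×0.391876 + 0.14223665×0.468248 = 0.219724
  M+10: 0.14223665×0.391876 = 0.055739
Scale to base peak (0.343075) = 100: 4.5 : 29.5 : 77.2 : 100.0 : 64.0 : 16.2

4.5 : 29.5 : 77.2 : 100.0 : 64.0 : 16.2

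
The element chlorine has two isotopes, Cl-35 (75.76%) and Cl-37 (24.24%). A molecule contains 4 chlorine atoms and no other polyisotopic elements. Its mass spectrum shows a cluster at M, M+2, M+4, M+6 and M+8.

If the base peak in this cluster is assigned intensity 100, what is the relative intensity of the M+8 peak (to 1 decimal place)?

0.8

Term probabilities: M 0.3294, M+2 0.4216, M+4 0.2023, M+6 0.0432, M+8 0.0035. Base peak = M+2.
P(M+2) = C(4,1) × 0.7576^3 × 0.2424^1 = 4 × 0.4348304 × 0.2424 = 0.421612 (base)
P(M+8) = C(4,4) × 0.7576^0 × 0.2424^4 = 1 × 1.0000 × 0.00345247 = 0.003452
Relative intensity = 0.003452 / 0.421612 × 100 = 0.8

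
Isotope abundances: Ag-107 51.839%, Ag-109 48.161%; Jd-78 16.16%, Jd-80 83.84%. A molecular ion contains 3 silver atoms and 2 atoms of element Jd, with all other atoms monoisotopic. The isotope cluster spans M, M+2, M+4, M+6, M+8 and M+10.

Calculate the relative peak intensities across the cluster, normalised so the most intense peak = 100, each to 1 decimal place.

1.0 : 12.8 : 56.9 : 100.0 : 76.0 : 21.0

Silver pattern (n=3): 0.13930601 : 0.38826655 : 0.36071887 : 0.11170857
Element Jd pattern (n=2): 0.02611456 : 0.27097088 : 0.70291456
Convolve the two distributions (both contribute in 2-u steps):
  M: 0.13930601×0.02611456 = 0.003638
  M+2: 0.13930601×0.27097088 + 0.38826655×0.02611456 = 0.047887
  M+4: 0.13930601×0.70291456 + 0.38826655×0.27097088 + 0.36071887×0.02611456 = 0.212549
  M+6: 0.38826655×0.70291456 + 0.36071887×0.27097088 + 0.11170857×0.02611456 = 0.373580
  M+8: 0.36071887×0.70291456 + 0.11170857×0.27097088 = 0.283824
  M+10: 0.11170857×0.70291456 = 0.078522
Scale to base peak (0.373580) = 100: 1.0 : 12.8 : 56.9 : 100.0 : 76.0 : 21.0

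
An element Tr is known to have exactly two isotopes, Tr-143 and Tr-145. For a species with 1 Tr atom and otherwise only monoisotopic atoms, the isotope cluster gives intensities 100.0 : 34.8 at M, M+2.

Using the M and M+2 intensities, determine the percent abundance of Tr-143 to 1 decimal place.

If p is the fraction of Tr that is Tr-143, then I(M+2)/I(M) = [C(1,1)·p^0·(1−p)] / p^1 = 1·(1−p)/p = 34.8/100.0 = 0.3480
(1−p)/p = 0.3480/1 = 0.3480  ⇒  p = 1/(1 + 0.3480) = 0.7418
Tr-143: 74.2%, Tr-145: 25.8%.

74.2%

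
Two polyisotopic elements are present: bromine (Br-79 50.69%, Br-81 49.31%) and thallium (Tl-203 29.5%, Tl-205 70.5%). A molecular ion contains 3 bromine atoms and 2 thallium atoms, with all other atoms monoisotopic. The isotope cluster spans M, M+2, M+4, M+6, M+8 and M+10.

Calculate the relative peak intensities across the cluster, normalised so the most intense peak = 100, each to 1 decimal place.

3.2 : 24.7 : 72.2 : 100.0 : 66.2 : 16.9

Bromine pattern (n=3): 0.13024674 : 0.3801026 : 0.36975457 : 0.11989609
Thallium pattern (n=2): 0.087025 : 0.41595 : 0.497025
Convolve the two distributions (both contribute in 2-u steps):
  M: 0.13024674×0.087025 = 0.011335
  M+2: 0.13024674×0.41595 + 0.3801026×0.087025 = 0.087255
  M+4: 0.13024674×0.497025 + 0.3801026×0.41595 + 0.36975457×0.087025 = 0.255017
  M+6: 0.3801026×0.497025 + 0.36975457×0.41595 + 0.11989609×0.087025 = 0.353154
  M+8: 0.36975457×0.497025 + 0.11989609×0.41595 = 0.233648
  M+10: 0.11989609×0.497025 = 0.059591
Scale to base peak (0.353154) = 100: 3.2 : 24.7 : 72.2 : 100.0 : 66.2 : 16.9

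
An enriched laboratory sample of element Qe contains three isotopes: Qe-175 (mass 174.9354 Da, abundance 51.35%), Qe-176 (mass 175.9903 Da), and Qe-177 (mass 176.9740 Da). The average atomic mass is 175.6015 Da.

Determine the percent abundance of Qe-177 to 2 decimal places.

15.54%

The remaining 48.65% is split between Qe-176 (fraction x) and Qe-177 (fraction 0.4865 − x).
Substituting: 175.9903x + 176.9740(0.4865 − x) = 85.7721721
(175.9903 − 176.9740)x = -0.3256789  ⇒  x = 0.33108, y = 0.15542
Qe-176: 33.11%, Qe-177: 15.54%.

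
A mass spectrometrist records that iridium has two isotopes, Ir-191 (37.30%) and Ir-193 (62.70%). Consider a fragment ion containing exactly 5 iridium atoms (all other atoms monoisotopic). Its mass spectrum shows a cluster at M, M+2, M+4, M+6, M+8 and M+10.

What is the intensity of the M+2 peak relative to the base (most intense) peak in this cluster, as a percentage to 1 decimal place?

17.7%

(0.3730 + 0.6270)^5 gives M 0.0072, M+2 0.0607, M+4 0.2040, M+6 0.3429, M+8 0.2882, M+10 0.0969; the largest is M+6.
P(M+6) = C(5,3) × 0.3730^2 × 0.6270^3 = 10 × 0.139129 × 0.24649188 = 0.342942 (base)
P(M+2) = C(5,1) × 0.3730^4 × 0.6270^1 = 5 × 0.01935688 × 0.6270 = 0.060684
Relative intensity = 0.060684 / 0.342942 × 100 = 17.7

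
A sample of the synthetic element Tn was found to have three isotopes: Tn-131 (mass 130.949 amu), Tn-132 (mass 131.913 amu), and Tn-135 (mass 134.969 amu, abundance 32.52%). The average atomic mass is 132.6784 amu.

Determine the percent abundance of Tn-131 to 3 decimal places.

23.694%

Let x and y be the fractions of Tn-131 and Tn-132. Then x + y = 1 − 0.3252 = 0.6748 and 130.949x + 131.913y = 132.6784 − 0.3252×134.969 = 88.7864812.
Substituting: 130.949x + 131.913(0.6748 − x) = 88.7864812
(130.949 − 131.913)x = -0.2284112  ⇒  x = 0.23694, y = 0.43786
Tn-131: 23.694%, Tn-132: 43.786%.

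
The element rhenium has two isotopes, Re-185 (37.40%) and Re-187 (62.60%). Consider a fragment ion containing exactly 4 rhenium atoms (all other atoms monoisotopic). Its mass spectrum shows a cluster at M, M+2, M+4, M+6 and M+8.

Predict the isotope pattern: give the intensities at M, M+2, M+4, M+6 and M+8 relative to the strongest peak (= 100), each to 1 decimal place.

5.3 : 35.7 : 89.6 : 100.0 : 41.8

Expanding (0.3740 + 0.6260)^4:
P(M) = 0.3740^4 = 0.019565
P(M+2) = 4 × 0.3740^3 × 0.6260^1 = 0.130993
P(M+4) = 6 × 0.3740^2 × 0.6260^2 = 0.328884
P(M+6) = 4 × 0.3740^1 × 0.6260^3 = 0.366990
P(M+8) = 0.6260^4 = 0.153567
The M+6 peak is largest (0.366990); scaling to 100 gives 5.3 : 35.7 : 89.6 : 100.0 : 41.8.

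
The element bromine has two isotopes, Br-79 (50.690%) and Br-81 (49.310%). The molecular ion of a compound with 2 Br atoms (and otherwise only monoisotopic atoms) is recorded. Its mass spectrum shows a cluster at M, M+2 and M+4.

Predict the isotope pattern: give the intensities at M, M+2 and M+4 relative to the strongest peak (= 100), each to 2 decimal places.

51.40 : 100.00 : 48.64

The 2 Br atoms are independent, so intensities follow the terms of (0.50690 + 0.49310)^2.
P(M) = 0.50690^2 = 0.256948
P(M+2) = 2 × 0.50690^1 × 0.49310^1 = 0.499905
P(M+4) = 0.49310^2 = 0.243148
The M+2 peak is largest (0.499905); scaling to 100 gives 51.40 : 100.00 : 48.64.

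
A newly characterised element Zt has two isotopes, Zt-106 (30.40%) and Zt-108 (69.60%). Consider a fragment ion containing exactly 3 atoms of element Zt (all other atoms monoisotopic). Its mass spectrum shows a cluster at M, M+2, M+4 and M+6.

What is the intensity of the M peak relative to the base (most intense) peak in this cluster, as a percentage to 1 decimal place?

6.4%

Binomial terms of (0.3040 + 0.6960)^3: M 0.0281, M+2 0.1930, M+4 0.4418, M+6 0.3372 → M+4 is the base peak.
P(M+4) = C(3,2) × 0.3040^1 × 0.6960^2 = 3 × 0.3040 × 0.484416 = 0.441787 (base)
P(M) = C(3,0) × 0.3040^3 × 0.6960^0 = 1 × 0.02809446 × 1.0000 = 0.028094
Relative intensity = 0.028094 / 0.441787 × 100 = 6.4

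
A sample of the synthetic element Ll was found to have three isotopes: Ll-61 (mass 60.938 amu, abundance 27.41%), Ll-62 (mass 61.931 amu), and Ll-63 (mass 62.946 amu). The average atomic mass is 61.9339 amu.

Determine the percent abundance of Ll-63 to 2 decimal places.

27.10%

Let x and y be the fractions of Ll-62 and Ll-63. Then x + y = 1 − 0.2741 = 0.7259 and 61.931x + 62.946y = 61.9339 − 0.2741×60.938 = 45.2307942.
Substituting: 61.931x + 62.946(0.7259 − x) = 45.2307942
(61.931 − 62.946)x = -0.4617072  ⇒  x = 0.45488, y = 0.27102
Ll-62: 45.49%, Ll-63: 27.10%.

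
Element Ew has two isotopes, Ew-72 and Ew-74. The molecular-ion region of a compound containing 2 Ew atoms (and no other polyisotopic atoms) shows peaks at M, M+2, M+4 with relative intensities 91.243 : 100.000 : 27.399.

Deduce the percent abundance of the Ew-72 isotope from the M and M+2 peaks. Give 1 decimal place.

64.6%

Let p = fractional abundance of Ew-72. I(M+2)/I(M) = [C(2,1)·p^1·(1−p)] / p^2 = 2·(1−p)/p = 100.000/91.243 = 1.0960
(1−p)/p = 1.0960/2 = 0.5480  ⇒  p = 1/(1 + 0.5480) = 0.6460
Ew-72: 64.6%, Ew-74: 35.4%.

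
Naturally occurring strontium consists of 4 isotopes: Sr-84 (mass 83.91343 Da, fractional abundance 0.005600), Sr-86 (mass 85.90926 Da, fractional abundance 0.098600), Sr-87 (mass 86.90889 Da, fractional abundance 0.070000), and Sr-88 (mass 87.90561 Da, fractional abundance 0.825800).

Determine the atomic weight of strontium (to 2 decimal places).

87.62 Da

Ar = Σ fᵢ·mᵢ = 0.005600 × 83.91343 + 0.098600 × 85.90926 + 0.070000 × 86.90889 + 0.825800 × 87.90561
= 0.469915 + 8.470653 + 6.083622 + 72.592453 = 87.616643 Da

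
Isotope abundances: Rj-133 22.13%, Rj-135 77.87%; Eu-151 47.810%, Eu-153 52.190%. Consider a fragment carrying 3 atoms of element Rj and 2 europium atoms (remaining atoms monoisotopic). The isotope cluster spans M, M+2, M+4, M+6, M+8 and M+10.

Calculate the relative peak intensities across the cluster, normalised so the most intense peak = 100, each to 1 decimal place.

0.7 : 9.1 : 44.0 : 98.5 : 100.0 : 37.2

Element Rj pattern (n=3): 0.01083788 : 0.11440744 : 0.40257149 : 0.47218319
Europium pattern (n=2): 0.22857961 : 0.49904078 : 0.27237961
Convolve the two distributions (both contribute in 2-u steps):
  M: 0.01083788×0.22857961 = 0.002477
  M+2: 0.01083788×0.49904078 + 0.11440744×0.22857961 = 0.031560
  M+4: 0.01083788×0.27237961 + 0.11440744×0.49904078 + 0.40257149×0.22857961 = 0.152066
  M+6: 0.11440744×0.27237961 + 0.40257149×0.49904078 + 0.47218319×0.22857961 = 0.339993
  M+8: 0.40257149×0.27237961 + 0.47218319×0.49904078 = 0.345291
  M+10: 0.47218319×0.27237961 = 0.128613
Scale to base peak (0.345291) = 100: 0.7 : 9.1 : 44.0 : 98.5 : 100.0 : 37.2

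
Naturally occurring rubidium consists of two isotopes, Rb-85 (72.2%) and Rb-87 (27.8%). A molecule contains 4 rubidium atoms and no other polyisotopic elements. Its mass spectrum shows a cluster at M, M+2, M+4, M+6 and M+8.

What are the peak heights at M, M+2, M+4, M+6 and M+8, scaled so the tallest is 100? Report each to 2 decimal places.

Each Rb atom is independently Rb-85 (p = 0.722) or Rb-87 (q = 0.278); the cluster is the binomial expansion (p + q)^4.
P(M) = 0.722^4 = 0.271737
P(M+2) = 4 × 0.722^3 × 0.278^1 = 0.418520
P(M+4) = 6 × 0.722^2 × 0.278^2 = 0.241721
P(M+6) = 4 × 0.722^1 × 0.278^3 = 0.062049
P(M+8) = 0.278^4 = 0.005973
The M+2 peak is largest (0.418520); scaling to 100 gives 64.93 : 100.00 : 57.76 : 14.83 : 1.43.

64.93 : 100.00 : 57.76 : 14.83 : 1.43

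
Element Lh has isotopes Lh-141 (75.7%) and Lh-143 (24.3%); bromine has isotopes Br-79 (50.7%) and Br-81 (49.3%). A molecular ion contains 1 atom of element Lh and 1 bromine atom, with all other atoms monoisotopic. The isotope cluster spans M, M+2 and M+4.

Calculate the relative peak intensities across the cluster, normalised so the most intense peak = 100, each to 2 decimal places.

77.32 : 100.00 : 24.13

Element Lh pattern (n=1): 0.7570 : 0.2430
Bromine pattern (n=1): 0.5070 : 0.4930
Convolve the two distributions (both contribute in 2-u steps):
  M: 0.7570×0.5070 = 0.383799
  M+2: 0.7570×0.4930 + 0.2430×0.5070 = 0.496402
  M+4: 0.2430×0.4930 = 0.119799
Scale to base peak (0.496402) = 100: 77.32 : 100.00 : 24.13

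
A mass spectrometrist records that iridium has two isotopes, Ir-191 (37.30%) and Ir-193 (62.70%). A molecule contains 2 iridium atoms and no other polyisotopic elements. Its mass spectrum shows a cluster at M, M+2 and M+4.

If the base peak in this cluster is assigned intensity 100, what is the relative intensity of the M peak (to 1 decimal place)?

29.7

Term probabilities: M 0.1391, M+2 0.4677, M+4 0.3931. Base peak = M+2.
P(M+2) = C(2,1) × 0.3730^1 × 0.6270^1 = 2 × 0.3730 × 0.6270 = 0.467742 (base)
P(M) = C(2,0) × 0.3730^2 × 0.6270^0 = 1 × 0.139129 × 1.0000 = 0.139129
Relative intensity = 0.139129 / 0.467742 × 100 = 29.7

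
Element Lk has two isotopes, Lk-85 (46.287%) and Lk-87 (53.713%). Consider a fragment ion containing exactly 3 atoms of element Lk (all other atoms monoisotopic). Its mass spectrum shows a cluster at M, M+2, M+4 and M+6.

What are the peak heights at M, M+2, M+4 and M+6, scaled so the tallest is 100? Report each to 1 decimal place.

24.8 : 86.2 : 100.0 : 38.7

Expanding (0.46287 + 0.53713)^3:
P(M) = 0.46287^3 = 0.099169
P(M+2) = 3 × 0.46287^2 × 0.53713^1 = 0.345238
P(M+4) = 3 × 0.46287^1 × 0.53713^2 = 0.400626
P(M+6) = 0.53713^3 = 0.154967
The M+4 peak is largest (0.400626); scaling to 100 gives 24.8 : 86.2 : 100.0 : 38.7.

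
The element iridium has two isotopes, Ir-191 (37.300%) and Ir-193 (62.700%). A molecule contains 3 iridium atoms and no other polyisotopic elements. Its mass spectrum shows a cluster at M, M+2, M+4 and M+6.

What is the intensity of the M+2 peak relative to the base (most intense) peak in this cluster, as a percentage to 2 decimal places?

(0.37300 + 0.62700)^3 gives M 0.0519, M+2 0.2617, M+4 0.4399, M+6 0.2465; the largest is M+4.
P(M+4) = C(3,2) × 0.37300^1 × 0.62700^2 = 3 × 0.3730 × 0.393129 = 0.439911 (base)
P(M+2) = C(3,1) × 0.37300^2 × 0.62700^1 = 3 × 0.139129 × 0.6270 = 0.261702
Relative intensity = 0.261702 / 0.439911 × 100 = 59.49

59.49%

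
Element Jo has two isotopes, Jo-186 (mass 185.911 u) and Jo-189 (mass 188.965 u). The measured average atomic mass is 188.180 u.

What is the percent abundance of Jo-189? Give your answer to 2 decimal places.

Writing the weighted mean with unknown fraction x of Jo-186:
185.911·x + 188.965·(1 − x) = 188.180
(185.911 − 188.965)·x = 188.180 − 188.965
x = -0.785 / -3.054 = 0.25704 → 25.70% Jo-186, 74.30% Jo-189.

74.30%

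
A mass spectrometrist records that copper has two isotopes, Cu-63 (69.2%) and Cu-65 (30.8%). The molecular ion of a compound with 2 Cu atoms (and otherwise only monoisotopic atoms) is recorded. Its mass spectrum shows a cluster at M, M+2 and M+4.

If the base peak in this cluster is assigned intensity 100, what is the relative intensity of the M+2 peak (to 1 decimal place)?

(0.692 + 0.308)^2 gives M 0.4789, M+2 0.4263, M+4 0.0949; the largest is M.
P(M) = C(2,0) × 0.692^2 × 0.308^0 = 1 × 0.478864 × 1.0000 = 0.478864 (base)
P(M+2) = C(2,1) × 0.692^1 × 0.308^1 = 2 × 0.6920 × 0.3080 = 0.426272
Relative intensity = 0.426272 / 0.478864 × 100 = 89.0

89.0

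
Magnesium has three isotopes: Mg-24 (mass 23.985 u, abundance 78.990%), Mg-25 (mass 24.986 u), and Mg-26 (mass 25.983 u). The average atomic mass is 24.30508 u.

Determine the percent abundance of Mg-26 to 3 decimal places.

11.010%

The remaining 21.010% is split between Mg-25 (fraction x) and Mg-26 (fraction 0.21010 − x).
Substituting: 24.986x + 25.983(0.21010 − x) = 5.3593285
(24.986 − 25.983)x = -0.0996998  ⇒  x = 0.10000, y = 0.11010
Mg-25: 10.000%, Mg-26: 11.010%.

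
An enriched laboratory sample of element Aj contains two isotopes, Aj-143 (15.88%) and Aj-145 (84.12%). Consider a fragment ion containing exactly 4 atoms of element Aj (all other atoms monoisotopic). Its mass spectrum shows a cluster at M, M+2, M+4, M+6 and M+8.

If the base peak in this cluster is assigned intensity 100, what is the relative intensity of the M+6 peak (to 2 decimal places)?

75.51

(0.1588 + 0.8412)^4 gives M 0.0006, M+2 0.0135, M+4 0.1071, M+6 0.3781, M+8 0.5007; the largest is M+8.
P(M+8) = C(4,4) × 0.1588^0 × 0.8412^4 = 1 × 1.0000 × 0.50072244 = 0.500722 (base)
P(M+6) = C(4,3) × 0.1588^1 × 0.8412^3 = 4 × 0.1588 × 0.59524779 = 0.378101
Relative intensity = 0.378101 / 0.500722 × 100 = 75.51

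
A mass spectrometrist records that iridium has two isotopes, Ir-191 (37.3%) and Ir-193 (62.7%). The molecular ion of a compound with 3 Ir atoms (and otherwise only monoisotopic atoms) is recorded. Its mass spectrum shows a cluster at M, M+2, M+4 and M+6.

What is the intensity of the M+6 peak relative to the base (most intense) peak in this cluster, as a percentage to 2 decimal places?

56.03%

Term probabilities: M 0.0519, M+2 0.2617, M+4 0.4399, M+6 0.2465. Base peak = M+4.
P(M+4) = C(3,2) × 0.373^1 × 0.627^2 = 3 × 0.3730 × 0.393129 = 0.439911 (base)
P(M+6) = C(3,3) × 0.373^0 × 0.627^3 = 1 × 1.0000 × 0.24649188 = 0.246492
Relative intensity = 0.246492 / 0.439911 × 100 = 56.03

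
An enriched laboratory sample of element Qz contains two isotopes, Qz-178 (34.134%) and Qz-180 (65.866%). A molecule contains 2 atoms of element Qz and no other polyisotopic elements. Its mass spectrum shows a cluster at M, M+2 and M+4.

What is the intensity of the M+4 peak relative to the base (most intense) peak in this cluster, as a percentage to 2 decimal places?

(0.34134 + 0.65866)^2 gives M 0.1165, M+2 0.4497, M+4 0.4338; the largest is M+2.
P(M+2) = C(2,1) × 0.34134^1 × 0.65866^1 = 2 × 0.34134 × 0.65866 = 0.449654 (base)
P(M+4) = C(2,2) × 0.34134^0 × 0.65866^2 = 1 × 1.0000 × 0.433833 = 0.433833
Relative intensity = 0.433833 / 0.449654 × 100 = 96.48

96.48%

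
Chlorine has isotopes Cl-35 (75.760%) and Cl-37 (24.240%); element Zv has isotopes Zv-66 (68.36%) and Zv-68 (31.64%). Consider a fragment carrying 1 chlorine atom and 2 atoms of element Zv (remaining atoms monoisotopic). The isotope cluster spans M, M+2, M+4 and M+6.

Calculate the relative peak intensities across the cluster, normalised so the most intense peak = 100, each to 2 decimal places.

80.28 : 100.00 : 40.98 : 5.50

Chlorine pattern (n=1): 0.7576 : 0.2424
Element Zv pattern (n=2): 0.46730896 : 0.43258208 : 0.10010896
Convolve the two distributions (both contribute in 2-u steps):
  M: 0.7576×0.46730896 = 0.354033
  M+2: 0.7576×0.43258208 + 0.2424×0.46730896 = 0.441000
  M+4: 0.7576×0.10010896 + 0.2424×0.43258208 = 0.180700
  M+6: 0.2424×0.10010896 = 0.024266
Scale to base peak (0.441000) = 100: 80.28 : 100.00 : 40.98 : 5.50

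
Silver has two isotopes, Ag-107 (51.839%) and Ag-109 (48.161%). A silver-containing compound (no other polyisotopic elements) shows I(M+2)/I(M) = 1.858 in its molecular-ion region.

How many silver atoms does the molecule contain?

2

For n independent Ag atoms, I(M+2)/I(M) = n · (abundance Ag-109) / (abundance Ag-107) = n · 0.48161/0.51839.
n = 1.858 × 0.51839/0.48161 = 2.00 ≈ 2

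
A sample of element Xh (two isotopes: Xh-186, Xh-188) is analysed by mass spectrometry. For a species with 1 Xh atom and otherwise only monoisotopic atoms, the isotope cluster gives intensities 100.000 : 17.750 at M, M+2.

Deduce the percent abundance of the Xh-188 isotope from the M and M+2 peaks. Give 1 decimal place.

15.1%

If p is the fraction of Xh that is Xh-186, then I(M+2)/I(M) = [C(1,1)·p^0·(1−p)] / p^1 = 1·(1−p)/p = 17.750/100.000 = 0.1775
(1−p)/p = 0.1775/1 = 0.1775  ⇒  p = 1/(1 + 0.1775) = 0.8493
Xh-186: 84.9%, Xh-188: 15.1%.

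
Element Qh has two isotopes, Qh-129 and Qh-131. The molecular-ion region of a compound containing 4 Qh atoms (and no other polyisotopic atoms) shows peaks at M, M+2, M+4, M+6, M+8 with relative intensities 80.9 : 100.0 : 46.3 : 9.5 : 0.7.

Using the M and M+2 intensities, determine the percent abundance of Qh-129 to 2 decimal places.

Write p for the Qh-129 fraction. I(M+2)/I(M) = [C(4,1)·p^3·(1−p)] / p^4 = 4·(1−p)/p = 100.0/80.9 = 1.2361
(1−p)/p = 1.2361/4 = 0.3090  ⇒  p = 1/(1 + 0.3090) = 0.7639
Qh-129: 76.39%, Qh-131: 23.61%.

76.39%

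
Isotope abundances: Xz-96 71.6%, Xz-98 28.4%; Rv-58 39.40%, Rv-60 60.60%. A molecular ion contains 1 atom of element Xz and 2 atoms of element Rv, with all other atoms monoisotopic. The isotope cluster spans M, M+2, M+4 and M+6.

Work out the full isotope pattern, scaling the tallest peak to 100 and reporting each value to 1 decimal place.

27.9 : 96.8 : 100.0 : 26.2

Element Xz pattern (n=1): 0.7160 : 0.2840
Element Rv pattern (n=2): 0.155236 : 0.477528 : 0.367236
Convolve the two distributions (both contribute in 2-u steps):
  M: 0.7160×0.155236 = 0.111149
  M+2: 0.7160×0.477528 + 0.2840×0.155236 = 0.385997
  M+4: 0.7160×0.367236 + 0.2840×0.477528 = 0.398559
  M+6: 0.2840×0.367236 = 0.104295
Scale to base peak (0.398559) = 100: 27.9 : 96.8 : 100.0 : 26.2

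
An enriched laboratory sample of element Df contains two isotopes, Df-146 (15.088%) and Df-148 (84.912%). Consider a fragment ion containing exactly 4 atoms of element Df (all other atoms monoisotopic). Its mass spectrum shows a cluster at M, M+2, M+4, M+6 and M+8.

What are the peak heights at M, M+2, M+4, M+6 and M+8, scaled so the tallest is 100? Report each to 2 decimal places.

0.10 : 2.24 : 18.94 : 71.08 : 100.00

Expanding (0.15088 + 0.84912)^4:
P(M) = 0.15088^4 = 0.000518
P(M+2) = 4 × 0.15088^3 × 0.84912^1 = 0.011666
P(M+4) = 6 × 0.15088^2 × 0.84912^2 = 0.098481
P(M+6) = 4 × 0.15088^1 × 0.84912^3 = 0.369487
P(M+8) = 0.84912^4 = 0.519848
The M+8 peak is largest (0.519848); scaling to 100 gives 0.10 : 2.24 : 18.94 : 71.08 : 100.00.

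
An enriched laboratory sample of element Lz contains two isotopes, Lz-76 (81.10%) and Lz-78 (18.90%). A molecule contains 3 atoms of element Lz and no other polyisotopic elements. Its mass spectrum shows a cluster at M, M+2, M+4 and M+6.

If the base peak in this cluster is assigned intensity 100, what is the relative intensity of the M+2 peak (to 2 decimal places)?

69.91

Binomial terms of (0.8110 + 0.1890)^3: M 0.5334, M+2 0.3729, M+4 0.0869, M+6 0.0068 → M is the base peak.
P(M) = C(3,0) × 0.8110^3 × 0.1890^0 = 1 × 0.53341173 × 1.0000 = 0.533412 (base)
P(M+2) = C(3,1) × 0.8110^2 × 0.1890^1 = 3 × 0.657721 × 0.1890 = 0.372928
Relative intensity = 0.372928 / 0.533412 × 100 = 69.91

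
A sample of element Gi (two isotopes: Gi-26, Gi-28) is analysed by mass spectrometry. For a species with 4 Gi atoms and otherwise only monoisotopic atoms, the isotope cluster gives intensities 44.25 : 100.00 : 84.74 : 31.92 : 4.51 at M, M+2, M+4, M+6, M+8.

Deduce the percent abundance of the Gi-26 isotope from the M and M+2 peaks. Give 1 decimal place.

If p is the fraction of Gi that is Gi-26, then I(M+2)/I(M) = [C(4,1)·p^3·(1−p)] / p^4 = 4·(1−p)/p = 100.00/44.25 = 2.2599
(1−p)/p = 2.2599/4 = 0.5650  ⇒  p = 1/(1 + 0.5650) = 0.6390
Gi-26: 63.9%, Gi-28: 36.1%.

63.9%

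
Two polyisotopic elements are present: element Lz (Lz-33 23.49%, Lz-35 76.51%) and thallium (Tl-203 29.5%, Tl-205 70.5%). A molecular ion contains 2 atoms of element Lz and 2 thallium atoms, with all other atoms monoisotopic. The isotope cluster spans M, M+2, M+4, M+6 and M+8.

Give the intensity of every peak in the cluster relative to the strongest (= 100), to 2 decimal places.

Element Lz pattern (n=2): 0.05517801 : 0.35944398 : 0.58537801
Thallium pattern (n=2): 0.087025 : 0.41595 : 0.497025
Convolve the two distributions (both contribute in 2-u steps):
  M: 0.05517801×0.087025 = 0.004802
  M+2: 0.05517801×0.41595 + 0.35944398×0.087025 = 0.054232
  M+4: 0.05517801×0.497025 + 0.35944398×0.41595 + 0.58537801×0.087025 = 0.227878
  M+6: 0.35944398×0.497025 + 0.58537801×0.41595 = 0.422141
  M+8: 0.58537801×0.497025 = 0.290948
Scale to base peak (0.422141) = 100: 1.14 : 12.85 : 53.98 : 100.00 : 68.92

1.14 : 12.85 : 53.98 : 100.00 : 68.92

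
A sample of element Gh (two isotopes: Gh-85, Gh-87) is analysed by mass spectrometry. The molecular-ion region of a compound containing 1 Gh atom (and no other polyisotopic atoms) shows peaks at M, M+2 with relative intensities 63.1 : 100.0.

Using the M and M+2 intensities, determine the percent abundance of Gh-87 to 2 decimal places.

61.31%

If p is the fraction of Gh that is Gh-85, then I(M+2)/I(M) = [C(1,1)·p^0·(1−p)] / p^1 = 1·(1−p)/p = 100.0/63.1 = 1.5848
(1−p)/p = 1.5848/1 = 1.5848  ⇒  p = 1/(1 + 1.5848) = 0.3869
Gh-85: 38.69%, Gh-87: 61.31%.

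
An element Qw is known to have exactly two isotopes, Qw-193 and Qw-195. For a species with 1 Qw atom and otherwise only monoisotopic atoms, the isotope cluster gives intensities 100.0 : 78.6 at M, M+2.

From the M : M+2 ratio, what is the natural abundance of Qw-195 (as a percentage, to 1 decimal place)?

Write p for the Qw-193 fraction. I(M+2)/I(M) = [C(1,1)·p^0·(1−p)] / p^1 = 1·(1−p)/p = 78.6/100.0 = 0.7860
(1−p)/p = 0.7860/1 = 0.7860  ⇒  p = 1/(1 + 0.7860) = 0.5599
Qw-193: 56.0%, Qw-195: 44.0%.

44.0%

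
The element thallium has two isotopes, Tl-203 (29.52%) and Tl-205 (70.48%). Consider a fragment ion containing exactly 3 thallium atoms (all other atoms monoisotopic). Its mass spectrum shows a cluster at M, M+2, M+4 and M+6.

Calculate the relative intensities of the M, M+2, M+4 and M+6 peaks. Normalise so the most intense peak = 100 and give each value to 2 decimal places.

5.85 : 41.88 : 100.00 : 79.58

Each Tl atom is independently Tl-203 (p = 0.2952) or Tl-205 (q = 0.7048); the cluster is the binomial expansion (p + q)^3.
P(M) = 0.2952^3 = 0.025725
P(M+2) = 3 × 0.2952^2 × 0.7048^1 = 0.184255
P(M+4) = 3 × 0.2952^1 × 0.7048^2 = 0.439916
P(M+6) = 0.7048^3 = 0.350104
The M+4 peak is largest (0.439916); scaling to 100 gives 5.85 : 41.88 : 100.00 : 79.58.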